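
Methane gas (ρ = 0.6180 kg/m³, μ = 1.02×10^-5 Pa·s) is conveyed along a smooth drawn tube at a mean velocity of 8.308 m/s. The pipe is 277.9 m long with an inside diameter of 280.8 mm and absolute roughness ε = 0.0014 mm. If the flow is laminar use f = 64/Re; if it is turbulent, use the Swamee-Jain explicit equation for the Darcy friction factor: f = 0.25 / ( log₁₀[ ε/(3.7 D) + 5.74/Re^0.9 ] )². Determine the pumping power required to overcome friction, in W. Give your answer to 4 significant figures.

P ≈ 181.1 W

Reynolds number Re = ρVD/μ = 0.618 · 8.308 · 0.2808 / 1.02e-05 = 1.413e+05.
Re > 4000 → turbulent. Relative roughness ε/D = 1.4e-06/0.2808 = 4.99e-06. Swamee-Jain: f = 0.25/(log₁₀[4.99e-06/3.7 + 5.74/1.413e+05^0.9])² = 0.25/(log₁₀[1.35e-06 + 0.000133])² = 0.25/(-3.872)² = 0.01668.
Darcy-Weisbach: ΔP = f(L/D)(ρV²/2) = 0.01668·(277.9/0.2808)·(0.618·8.308²/2) = 0.01668·989.7·21.33 = 352 Pa.
Q = V·A = 8.308·0.06193 = 0.5145 m³/s.
Pumping power P = QΔP = 0.5145·352 = 181.09 W = 181.1 W.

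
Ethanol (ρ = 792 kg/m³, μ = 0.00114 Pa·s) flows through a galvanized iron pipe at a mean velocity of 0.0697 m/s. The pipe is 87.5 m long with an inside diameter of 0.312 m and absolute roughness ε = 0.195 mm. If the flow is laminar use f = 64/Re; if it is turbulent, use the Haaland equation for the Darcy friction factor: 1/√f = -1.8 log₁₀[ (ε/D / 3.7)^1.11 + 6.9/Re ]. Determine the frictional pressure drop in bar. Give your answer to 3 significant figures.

Reynolds number Re = ρVD/μ = 792 · 0.0697 · 0.312 / 0.00114 = 1.511e+04.
Re > 4000 → turbulent. Relative roughness ε/D = 0.000195/0.312 = 0.000625. Haaland: 1/√f = -1.8 log₁₀[(0.000625/3.7)^1.11 + 6.9/1.511e+04] = -1.8 log₁₀[6.5e-05 + 0.000457] = 5.909, so f = 0.02864.
Darcy-Weisbach: ΔP = f(L/D)(ρV²/2) = 0.02864·(87.5/0.312)·(792·0.0697²/2) = 0.02864·280.4·1.924 = 15.45 Pa.
ΔP = 15.45 Pa = 1.55×10^-4 bar.

ΔP ≈ 1.55×10^-4 bar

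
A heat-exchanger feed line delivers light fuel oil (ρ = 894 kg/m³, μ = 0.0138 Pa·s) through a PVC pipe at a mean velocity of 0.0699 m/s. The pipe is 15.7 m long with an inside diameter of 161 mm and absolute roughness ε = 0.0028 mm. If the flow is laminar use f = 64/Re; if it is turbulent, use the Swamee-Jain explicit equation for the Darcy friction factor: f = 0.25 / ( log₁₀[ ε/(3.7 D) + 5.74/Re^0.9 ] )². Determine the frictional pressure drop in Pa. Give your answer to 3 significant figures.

Reynolds number Re = ρVD/μ = 894 · 0.0699 · 0.161 / 0.0138 = 729.1.
Re < 2300 → laminar flow, so f = 64/Re = 64/729.1 = 0.08778 (the turbulent correlation is not needed).
Darcy-Weisbach: ΔP = f(L/D)(ρV²/2) = 0.08778·(15.7/0.161)·(894·0.0699²/2) = 0.08778·97.52·2.184 = 18.7 Pa.

ΔP ≈ 18.7 Pa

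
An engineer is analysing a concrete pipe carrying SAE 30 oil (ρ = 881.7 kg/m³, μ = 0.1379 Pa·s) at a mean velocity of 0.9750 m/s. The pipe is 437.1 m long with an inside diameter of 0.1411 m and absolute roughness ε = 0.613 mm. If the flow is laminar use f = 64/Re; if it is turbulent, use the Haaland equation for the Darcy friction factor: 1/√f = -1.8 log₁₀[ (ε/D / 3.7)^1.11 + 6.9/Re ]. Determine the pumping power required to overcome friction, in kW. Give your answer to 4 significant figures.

P ≈ 1.440 kW

Reynolds number Re = ρVD/μ = 881.7 · 0.975 · 0.1411 / 0.138 = 879.6.
Re < 2300 → laminar flow, so f = 64/Re = 64/879.6 = 0.07276 (the turbulent correlation is not needed).
Darcy-Weisbach: ΔP = f(L/D)(ρV²/2) = 0.07276·(437.1/0.1411)·(881.7·0.975²/2) = 0.07276·3098·419.1 = 9.446e+04 Pa.
Q = V·A = 0.975·0.01564 = 0.01525 m³/s.
Pumping power P = QΔP = 0.01525·9.446e+04 = 1440.1 W = 1.440 kW.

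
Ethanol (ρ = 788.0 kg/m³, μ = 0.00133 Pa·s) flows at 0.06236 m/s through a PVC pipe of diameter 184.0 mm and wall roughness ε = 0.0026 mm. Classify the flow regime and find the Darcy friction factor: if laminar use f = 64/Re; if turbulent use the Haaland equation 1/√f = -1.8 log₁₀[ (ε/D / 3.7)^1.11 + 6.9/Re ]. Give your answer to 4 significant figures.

f ≈ 0.03445

Re = ρVD/μ = 788·0.06236·0.184/0.00133 = 6798.
Re > 4000 → turbulent. ε/D = 2.6e-06/0.184 = 1.41e-05; Haaland: 1/√f = -1.8 log₁₀[9.68e-07 + 0.00101] = 5.388, so f = 0.03445.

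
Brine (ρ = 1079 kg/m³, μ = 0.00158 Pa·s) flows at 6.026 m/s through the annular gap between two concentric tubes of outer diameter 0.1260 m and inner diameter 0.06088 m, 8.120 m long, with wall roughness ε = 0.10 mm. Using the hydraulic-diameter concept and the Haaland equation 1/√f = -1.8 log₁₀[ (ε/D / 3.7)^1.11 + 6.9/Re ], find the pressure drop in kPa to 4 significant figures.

Hydraulic diameter D_h = 4A/P = D_o - D_i = 0.126 - 0.06088 = 0.06512 m.
Re = ρVD_h/μ = 1079·6.026·0.06512/0.00158 = 2.68e+05.
ε/D_h = 0.0001/0.06512 = 0.00154; Haaland gives 1/√f = -1.8 log₁₀[0.000176+2.57e-05] = 6.65, so f = 0.02261.
ΔP = f(L/D_h)(ρV²/2) = 0.02261·8.12/0.06512·1.959e+04 = 5.523e+04 Pa.
ΔP = 55.23 kPa.

ΔP ≈ 55.23 kPa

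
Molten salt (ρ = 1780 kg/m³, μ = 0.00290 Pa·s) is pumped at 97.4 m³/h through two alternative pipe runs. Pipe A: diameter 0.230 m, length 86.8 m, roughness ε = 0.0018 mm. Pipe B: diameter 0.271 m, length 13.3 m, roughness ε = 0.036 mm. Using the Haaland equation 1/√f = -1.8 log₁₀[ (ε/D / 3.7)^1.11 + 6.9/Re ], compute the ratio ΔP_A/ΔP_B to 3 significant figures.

ΔP_A/ΔP_B ≈ 14.0

Pipe A: V = Q/A = 0.02706/0.04155 = 0.6512 m/s; Re = 9.193e+04; ε/D = 7.83e-06; Haaland → f = 0.01817; ΔP_A = f(L/D)(ρV²/2) = 2588 Pa.
Pipe B: V = Q/A = 0.02706/0.05768 = 0.4691 m/s; Re = 7.802e+04; ε/D = 0.000133; Haaland → f = 0.01929; ΔP_B = f(L/D)(ρV²/2) = 185.4 Pa.
ΔP_A/ΔP_B = 2588/185.4 = 14.0.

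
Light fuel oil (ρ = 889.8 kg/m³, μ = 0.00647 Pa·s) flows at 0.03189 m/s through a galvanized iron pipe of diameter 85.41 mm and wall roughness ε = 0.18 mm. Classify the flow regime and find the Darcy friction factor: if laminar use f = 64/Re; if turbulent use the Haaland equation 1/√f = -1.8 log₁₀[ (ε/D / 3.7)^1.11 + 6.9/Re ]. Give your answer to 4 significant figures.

f ≈ 0.1709

Re = ρVD/μ = 889.8·0.03189·0.08541/0.00647 = 374.6.
Re < 2300 → laminar, so f = 64/Re = 0.1709 (roughness is irrelevant in laminar flow).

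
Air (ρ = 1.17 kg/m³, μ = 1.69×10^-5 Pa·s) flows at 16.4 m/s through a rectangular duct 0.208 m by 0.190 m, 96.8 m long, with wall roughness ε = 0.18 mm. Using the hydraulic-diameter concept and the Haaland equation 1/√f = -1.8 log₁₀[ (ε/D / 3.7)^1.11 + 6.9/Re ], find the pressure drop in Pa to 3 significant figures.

ΔP ≈ 1560 Pa

Hydraulic diameter D_h = 4A/P = 4·(0.208·0.19)/(2·(0.208+0.19)) = 0.1581/0.796 = 0.1986 m.
Re = ρVD_h/μ = 1.17·16.4·0.1986/1.69e-05 = 2.255e+05.
ε/D_h = 0.00018/0.1986 = 0.000906; Haaland gives 1/√f = -1.8 log₁₀[9.82e-05+3.06e-05] = 7.002, so f = 0.02039.
ΔP = f(L/D_h)(ρV²/2) = 0.02039·96.8/0.1986·157.3 = 1564 Pa.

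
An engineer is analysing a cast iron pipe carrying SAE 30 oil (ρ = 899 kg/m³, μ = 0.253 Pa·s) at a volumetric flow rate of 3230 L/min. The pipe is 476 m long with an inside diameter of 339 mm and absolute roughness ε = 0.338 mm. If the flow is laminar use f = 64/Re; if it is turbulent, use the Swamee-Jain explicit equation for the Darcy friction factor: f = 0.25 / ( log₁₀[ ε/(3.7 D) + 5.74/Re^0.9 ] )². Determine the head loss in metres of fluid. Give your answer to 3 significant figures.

Q = 3230 L/min = 3230/60000 = 0.05383 m³/s.
Cross-sectional area A = πD²/4 = π(0.339)²/4 = 0.09026 m²; mean velocity V = Q/A = 0.05383/0.09026 = 0.5964 m/s.
Reynolds number Re = ρVD/μ = 899 · 0.5964 · 0.339 / 0.253 = 718.5.
Re < 2300 → laminar flow, so f = 64/Re = 64/718.5 = 0.08908 (the turbulent correlation is not needed).
Darcy-Weisbach: ΔP = f(L/D)(ρV²/2) = 0.08908·(476/0.339)·(899·0.5964²/2) = 0.08908·1404·159.9 = 2e+04 Pa.
Head loss h_f = ΔP/(ρg) = 2e+04/(899·9.81) = 2.27 m.

h_f ≈ 2.27 m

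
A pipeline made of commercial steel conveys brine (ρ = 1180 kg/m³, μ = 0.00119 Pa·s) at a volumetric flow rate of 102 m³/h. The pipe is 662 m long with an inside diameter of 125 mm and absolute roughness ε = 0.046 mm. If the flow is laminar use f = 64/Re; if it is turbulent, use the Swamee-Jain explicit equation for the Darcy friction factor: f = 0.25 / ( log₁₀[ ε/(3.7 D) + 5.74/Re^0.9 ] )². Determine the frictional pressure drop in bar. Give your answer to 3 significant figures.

Q = 102 m³/h = 102/3600 = 0.02833 m³/s.
Cross-sectional area A = πD²/4 = π(0.125)²/4 = 0.01227 m²; mean velocity V = Q/A = 0.02833/0.01227 = 2.309 m/s.
Reynolds number Re = ρVD/μ = 1180 · 2.309 · 0.125 / 0.00119 = 2.862e+05.
Re > 4000 → turbulent. Relative roughness ε/D = 4.6e-05/0.125 = 0.000368. Swamee-Jain: f = 0.25/(log₁₀[0.000368/3.7 + 5.74/2.862e+05^0.9])² = 0.25/(log₁₀[9.95e-05 + 7.05e-05])² = 0.25/(-3.77)² = 0.01759.
Darcy-Weisbach: ΔP = f(L/D)(ρV²/2) = 0.01759·(662/0.125)·(1180·2.309²/2) = 0.01759·5296·3145 = 2.93e+05 Pa.
ΔP = 2.93e+05 Pa = 2.93 bar.

ΔP ≈ 2.93 bar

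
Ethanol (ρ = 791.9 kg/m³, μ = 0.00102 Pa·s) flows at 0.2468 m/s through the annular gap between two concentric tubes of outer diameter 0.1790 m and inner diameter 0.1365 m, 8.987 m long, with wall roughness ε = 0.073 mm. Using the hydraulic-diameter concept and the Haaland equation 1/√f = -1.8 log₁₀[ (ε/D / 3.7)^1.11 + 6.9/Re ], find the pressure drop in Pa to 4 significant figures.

ΔP ≈ 177.2 Pa

Hydraulic diameter D_h = 4A/P = D_o - D_i = 0.179 - 0.1365 = 0.0425 m.
Re = ρVD_h/μ = 791.9·0.2468·0.0425/0.00102 = 8143.
ε/D_h = 7.3e-05/0.0425 = 0.00172; Haaland gives 1/√f = -1.8 log₁₀[0.0002+0.000847] = 5.364, so f = 0.03475.
ΔP = f(L/D_h)(ρV²/2) = 0.03475·8.987/0.0425·24.12 = 177.2 Pa.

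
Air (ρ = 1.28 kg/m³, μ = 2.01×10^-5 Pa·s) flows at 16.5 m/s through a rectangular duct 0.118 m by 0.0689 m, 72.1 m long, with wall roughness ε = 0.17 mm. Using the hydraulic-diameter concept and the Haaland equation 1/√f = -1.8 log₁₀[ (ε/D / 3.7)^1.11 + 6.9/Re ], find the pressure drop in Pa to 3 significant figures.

Hydraulic diameter D_h = 4A/P = 4·(0.118·0.0689)/(2·(0.118+0.0689)) = 0.03252/0.3738 = 0.087 m.
Re = ρVD_h/μ = 1.28·16.5·0.087/2.01e-05 = 9.142e+04.
ε/D_h = 0.00017/0.087 = 0.00195; Haaland gives 1/√f = -1.8 log₁₀[0.00023+7.55e-05] = 6.326, so f = 0.02499.
ΔP = f(L/D_h)(ρV²/2) = 0.02499·72.1/0.087·174.2 = 3608 Pa.

ΔP ≈ 3610 Pa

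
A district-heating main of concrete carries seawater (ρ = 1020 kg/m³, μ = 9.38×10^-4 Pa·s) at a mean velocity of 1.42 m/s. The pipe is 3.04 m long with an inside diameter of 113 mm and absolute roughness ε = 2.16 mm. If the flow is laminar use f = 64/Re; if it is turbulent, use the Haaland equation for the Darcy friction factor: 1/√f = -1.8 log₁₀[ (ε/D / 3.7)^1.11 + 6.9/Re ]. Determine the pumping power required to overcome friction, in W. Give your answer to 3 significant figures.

P ≈ 19.0 W

Reynolds number Re = ρVD/μ = 1020 · 1.42 · 0.113 / 0.000938 = 1.745e+05.
Re > 4000 → turbulent. Relative roughness ε/D = 0.00216/0.113 = 0.0191. Haaland: 1/√f = -1.8 log₁₀[(0.0191/3.7)^1.11 + 6.9/1.745e+05] = -1.8 log₁₀[0.00289 + 3.95e-05] = 4.558, so f = 0.04812.
Darcy-Weisbach: ΔP = f(L/D)(ρV²/2) = 0.04812·(3.04/0.113)·(1020·1.42²/2) = 0.04812·26.9·1028 = 1331 Pa.
Q = V·A = 1.42·0.01003 = 0.01424 m³/s.
Pumping power P = QΔP = 0.01424·1331 = 18.96 W = 19.0 W.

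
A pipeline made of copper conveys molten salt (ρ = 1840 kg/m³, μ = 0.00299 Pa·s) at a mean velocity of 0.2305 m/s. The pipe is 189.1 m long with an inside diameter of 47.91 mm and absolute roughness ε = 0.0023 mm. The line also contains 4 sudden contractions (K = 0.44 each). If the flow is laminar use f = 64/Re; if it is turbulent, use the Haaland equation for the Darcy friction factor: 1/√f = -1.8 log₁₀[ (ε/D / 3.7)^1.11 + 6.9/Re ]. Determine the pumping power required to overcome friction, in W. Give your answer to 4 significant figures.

P ≈ 2.800 W

Reynolds number Re = ρVD/μ = 1840 · 0.2305 · 0.04791 / 0.00299 = 6796.
Re > 4000 → turbulent. Relative roughness ε/D = 2.3e-06/0.04791 = 4.8e-05. Haaland: 1/√f = -1.8 log₁₀[(4.8e-05/3.7)^1.11 + 6.9/6796] = -1.8 log₁₀[3.76e-06 + 0.00102] = 5.385, so f = 0.03448.
Total minor-loss coefficient ΣK = 4·0.44 = 1.76.
ΔP = [f·L/D + ΣK]·(ρV²/2) = [0.03448·189.1/0.04791 + 1.76]·(1840·0.2305²/2) = [136.1 + 1.76]·48.88 = 6739 Pa.
Q = V·A = 0.2305·0.001803 = 0.0004155 m³/s.
Pumping power P = QΔP = 0.0004155·6739 = 2.8002 W = 2.800 W.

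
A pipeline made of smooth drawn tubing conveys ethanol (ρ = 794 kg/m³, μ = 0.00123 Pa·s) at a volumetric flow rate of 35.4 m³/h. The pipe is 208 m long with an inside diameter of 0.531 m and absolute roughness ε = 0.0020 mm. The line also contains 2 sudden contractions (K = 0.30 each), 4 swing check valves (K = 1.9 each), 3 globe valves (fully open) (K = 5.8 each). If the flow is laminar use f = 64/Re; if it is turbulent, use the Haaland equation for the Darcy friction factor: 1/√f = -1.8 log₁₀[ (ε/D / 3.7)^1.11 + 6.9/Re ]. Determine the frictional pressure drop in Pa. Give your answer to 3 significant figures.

ΔP ≈ 28.5 Pa

Q = 35.4 m³/h = 35.4/3600 = 0.009833 m³/s.
Cross-sectional area A = πD²/4 = π(0.531)²/4 = 0.2215 m²; mean velocity V = Q/A = 0.009833/0.2215 = 0.0444 m/s.
Reynolds number Re = ρVD/μ = 794 · 0.0444 · 0.531 / 0.00123 = 1.522e+04.
Re > 4000 → turbulent. Relative roughness ε/D = 2e-06/0.531 = 3.77e-06. Haaland: 1/√f = -1.8 log₁₀[(3.77e-06/3.7)^1.11 + 6.9/1.522e+04] = -1.8 log₁₀[2.23e-07 + 0.000453] = 6.018, so f = 0.02761.
Total minor-loss coefficient ΣK = 2·0.3 + 4·1.9 + 3·5.8 = 25.6.
ΔP = [f·L/D + ΣK]·(ρV²/2) = [0.02761·208/0.531 + 25.6]·(794·0.0444²/2) = [10.82 + 25.6]·0.7828 = 28.51 Pa.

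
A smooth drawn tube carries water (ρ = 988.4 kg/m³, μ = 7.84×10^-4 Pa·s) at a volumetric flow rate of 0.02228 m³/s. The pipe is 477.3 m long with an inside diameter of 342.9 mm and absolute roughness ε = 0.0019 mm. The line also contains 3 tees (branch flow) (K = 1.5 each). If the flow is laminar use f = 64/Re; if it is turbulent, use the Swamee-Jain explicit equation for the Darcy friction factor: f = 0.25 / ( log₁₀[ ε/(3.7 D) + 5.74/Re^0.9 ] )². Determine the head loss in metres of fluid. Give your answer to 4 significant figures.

Cross-sectional area A = πD²/4 = π(0.3429)²/4 = 0.09235 m²; mean velocity V = Q/A = 0.02228/0.09235 = 0.2413 m/s.
Reynolds number Re = ρVD/μ = 988.4 · 0.2413 · 0.3429 / 0.000784 = 1.043e+05.
Re > 4000 → turbulent. Relative roughness ε/D = 1.9e-06/0.3429 = 5.54e-06. Swamee-Jain: f = 0.25/(log₁₀[5.54e-06/3.7 + 5.74/1.043e+05^0.9])² = 0.25/(log₁₀[1.5e-06 + 0.000175])² = 0.25/(-3.754)² = 0.01774.
Total minor-loss coefficient ΣK = 3·1.5 = 4.5.
ΔP = [f·L/D + ΣK]·(ρV²/2) = [0.01774·477.3/0.3429 + 4.5]·(988.4·0.2413²/2) = [24.7 + 4.5]·28.77 = 839.8 Pa.
Head loss h_f = ΔP/(ρg) = 839.8/(988.4·9.81) = 0.08662 m.

h_f ≈ 0.08662 m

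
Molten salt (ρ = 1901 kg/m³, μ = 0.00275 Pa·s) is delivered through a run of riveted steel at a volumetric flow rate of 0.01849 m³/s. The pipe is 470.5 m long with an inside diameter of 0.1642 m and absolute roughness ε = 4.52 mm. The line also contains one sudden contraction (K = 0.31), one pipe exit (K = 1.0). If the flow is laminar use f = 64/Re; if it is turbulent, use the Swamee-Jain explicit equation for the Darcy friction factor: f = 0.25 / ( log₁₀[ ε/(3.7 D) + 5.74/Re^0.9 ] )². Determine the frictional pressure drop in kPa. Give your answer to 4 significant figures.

ΔP ≈ 116.7 kPa

Cross-sectional area A = πD²/4 = π(0.1642)²/4 = 0.02118 m²; mean velocity V = Q/A = 0.01849/0.02118 = 0.8732 m/s.
Reynolds number Re = ρVD/μ = 1901 · 0.8732 · 0.1642 / 0.00275 = 9.911e+04.
Re > 4000 → turbulent. Relative roughness ε/D = 0.00452/0.1642 = 0.0275. Swamee-Jain: f = 0.25/(log₁₀[0.0275/3.7 + 5.74/9.911e+04^0.9])² = 0.25/(log₁₀[0.00744 + 0.000183])² = 0.25/(-2.118)² = 0.05574.
Total minor-loss coefficient ΣK = 1·0.31 + 1·1 = 1.31.
ΔP = [f·L/D + ΣK]·(ρV²/2) = [0.05574·470.5/0.1642 + 1.31]·(1901·0.8732²/2) = [159.7 + 1.31]·724.7 = 1.167e+05 Pa.
ΔP = 1.167e+05 Pa = 116.7 kPa.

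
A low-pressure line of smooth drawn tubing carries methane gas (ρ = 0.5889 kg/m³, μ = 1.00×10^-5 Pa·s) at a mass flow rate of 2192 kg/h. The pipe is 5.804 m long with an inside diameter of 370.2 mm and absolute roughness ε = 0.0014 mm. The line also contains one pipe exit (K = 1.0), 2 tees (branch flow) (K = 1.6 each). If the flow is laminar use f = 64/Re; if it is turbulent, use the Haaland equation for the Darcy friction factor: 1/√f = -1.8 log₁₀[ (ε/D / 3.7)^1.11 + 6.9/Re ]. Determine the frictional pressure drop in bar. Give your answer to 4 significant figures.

ṁ = 2192 kg/h = 2192/3600 = 0.6089 kg/s.
A = πD²/4 = π(0.3702)²/4 = 0.1076 m²; mean velocity V = ṁ/(ρA) = 0.6089/(0.5889 · 0.1076) = 9.606 m/s.
Reynolds number Re = ρVD/μ = 0.5889 · 9.606 · 0.3702 / 1e-05 = 2.094e+05.
Re > 4000 → turbulent. Relative roughness ε/D = 1.4e-06/0.3702 = 3.78e-06. Haaland: 1/√f = -1.8 log₁₀[(3.78e-06/3.7)^1.11 + 6.9/2.094e+05] = -1.8 log₁₀[2.24e-07 + 3.29e-05] = 8.063, so f = 0.01538.
Total minor-loss coefficient ΣK = 1·1 + 2·1.6 = 4.2.
ΔP = [f·L/D + ΣK]·(ρV²/2) = [0.01538·5.804/0.3702 + 4.2]·(0.5889·9.606²/2) = [0.2412 + 4.2]·27.17 = 120.7 Pa.
ΔP = 120.7 Pa = 0.001207 bar.

ΔP ≈ 0.001207 bar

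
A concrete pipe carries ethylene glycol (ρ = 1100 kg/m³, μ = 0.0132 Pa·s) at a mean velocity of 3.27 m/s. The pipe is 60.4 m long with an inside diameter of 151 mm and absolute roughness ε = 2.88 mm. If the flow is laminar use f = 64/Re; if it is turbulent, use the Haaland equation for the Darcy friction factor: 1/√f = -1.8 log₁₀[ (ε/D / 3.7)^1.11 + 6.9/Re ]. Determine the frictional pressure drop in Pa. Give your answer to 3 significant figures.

Reynolds number Re = ρVD/μ = 1100 · 3.27 · 0.151 / 0.0132 = 4.115e+04.
Re > 4000 → turbulent. Relative roughness ε/D = 0.00288/0.151 = 0.0191. Haaland: 1/√f = -1.8 log₁₀[(0.0191/3.7)^1.11 + 6.9/4.115e+04] = -1.8 log₁₀[0.00289 + 0.000168] = 4.527, so f = 0.0488.
Darcy-Weisbach: ΔP = f(L/D)(ρV²/2) = 0.0488·(60.4/0.151)·(1100·3.27²/2) = 0.0488·400·5881 = 1.148e+05 Pa.

ΔP ≈ 115000 Pa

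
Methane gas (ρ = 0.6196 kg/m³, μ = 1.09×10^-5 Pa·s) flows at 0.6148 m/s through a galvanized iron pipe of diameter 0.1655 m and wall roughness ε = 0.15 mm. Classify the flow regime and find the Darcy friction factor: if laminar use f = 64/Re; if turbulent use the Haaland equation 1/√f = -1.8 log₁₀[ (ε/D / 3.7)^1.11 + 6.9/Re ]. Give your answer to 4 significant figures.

f ≈ 0.03698

Re = ρVD/μ = 0.6196·0.6148·0.1655/1.09e-05 = 5784.
Re > 4000 → turbulent. ε/D = 0.00015/0.1655 = 0.000906; Haaland: 1/√f = -1.8 log₁₀[9.82e-05 + 0.00119] = 5.2, so f = 0.03698.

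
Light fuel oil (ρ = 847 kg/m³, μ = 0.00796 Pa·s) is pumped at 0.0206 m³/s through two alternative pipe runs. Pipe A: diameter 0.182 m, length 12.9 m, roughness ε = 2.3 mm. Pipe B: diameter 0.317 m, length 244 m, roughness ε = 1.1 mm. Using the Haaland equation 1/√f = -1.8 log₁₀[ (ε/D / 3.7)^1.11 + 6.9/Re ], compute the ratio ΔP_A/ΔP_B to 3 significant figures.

Pipe A: V = Q/A = 0.0206/0.02602 = 0.7918 m/s; Re = 1.533e+04; ε/D = 0.0126; Haaland → f = 0.04421; ΔP_A = f(L/D)(ρV²/2) = 832 Pa.
Pipe B: V = Q/A = 0.0206/0.07892 = 0.261 m/s; Re = 8804; ε/D = 0.00347; Haaland → f = 0.03635; ΔP_B = f(L/D)(ρV²/2) = 807.3 Pa.
ΔP_A/ΔP_B = 832/807.3 = 1.03.

ΔP_A/ΔP_B ≈ 1.03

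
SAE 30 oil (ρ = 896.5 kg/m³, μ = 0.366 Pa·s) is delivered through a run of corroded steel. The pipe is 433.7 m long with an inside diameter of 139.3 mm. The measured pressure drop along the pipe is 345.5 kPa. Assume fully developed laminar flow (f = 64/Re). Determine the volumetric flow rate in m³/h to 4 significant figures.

Q ≈ 72.41 m³/h

For laminar flow, f = 64/Re with Re = ρVD/μ, so Darcy-Weisbach reduces to ΔP = 32μLV/D². Solving for V: V = ΔP·D²/(32μL) = 3.455e+05·(0.1393)²/(32·0.366·433.7) = 1.32 m/s.
Check: Re = ρVD/μ = 896.5·1.32·0.1393/0.366 = 450.3 < 2300, so the laminar assumption holds.
Q = V·A = 1.32·(π/4·0.1393²) = 0.02012 m³/s = 72.41 m³/h.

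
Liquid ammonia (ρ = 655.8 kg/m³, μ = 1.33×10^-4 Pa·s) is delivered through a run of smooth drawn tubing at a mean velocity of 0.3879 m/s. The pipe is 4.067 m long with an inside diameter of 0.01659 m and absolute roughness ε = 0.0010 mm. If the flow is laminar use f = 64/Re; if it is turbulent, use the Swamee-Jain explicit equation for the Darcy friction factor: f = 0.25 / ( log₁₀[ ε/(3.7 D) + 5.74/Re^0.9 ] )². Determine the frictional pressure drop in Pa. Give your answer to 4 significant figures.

Reynolds number Re = ρVD/μ = 655.8 · 0.3879 · 0.01659 / 0.000133 = 3.173e+04.
Re > 4000 → turbulent. Relative roughness ε/D = 1e-06/0.01659 = 6.03e-05. Swamee-Jain: f = 0.25/(log₁₀[6.03e-05/3.7 + 5.74/3.173e+04^0.9])² = 0.25/(log₁₀[1.63e-05 + 0.00051])² = 0.25/(-3.279)² = 0.02326.
Darcy-Weisbach: ΔP = f(L/D)(ρV²/2) = 0.02326·(4.067/0.01659)·(655.8·0.3879²/2) = 0.02326·245.1·49.34 = 281.3 Pa.

ΔP ≈ 281.3 Pa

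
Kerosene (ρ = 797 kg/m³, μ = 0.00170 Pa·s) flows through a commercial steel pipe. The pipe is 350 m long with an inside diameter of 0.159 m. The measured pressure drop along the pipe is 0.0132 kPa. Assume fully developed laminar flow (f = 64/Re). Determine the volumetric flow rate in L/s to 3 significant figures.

For laminar flow, f = 64/Re with Re = ρVD/μ, so Darcy-Weisbach reduces to ΔP = 32μLV/D². Solving for V: V = ΔP·D²/(32μL) = 13.2·(0.159)²/(32·0.0017·350) = 0.01753 m/s.
Check: Re = ρVD/μ = 797·0.01753·0.159/0.0017 = 1306 < 2300, so the laminar assumption holds.
Q = V·A = 0.01753·(π/4·0.159²) = 0.000348 m³/s = 0.348 L/s.

Q ≈ 0.348 L/s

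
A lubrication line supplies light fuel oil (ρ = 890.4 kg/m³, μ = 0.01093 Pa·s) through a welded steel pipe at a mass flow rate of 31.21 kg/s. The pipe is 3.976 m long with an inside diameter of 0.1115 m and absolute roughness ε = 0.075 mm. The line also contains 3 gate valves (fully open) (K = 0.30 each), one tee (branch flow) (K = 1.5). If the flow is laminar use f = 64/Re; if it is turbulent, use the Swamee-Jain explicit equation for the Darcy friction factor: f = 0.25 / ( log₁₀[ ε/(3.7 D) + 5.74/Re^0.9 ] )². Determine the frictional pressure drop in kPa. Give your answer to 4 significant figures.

A = πD²/4 = π(0.1115)²/4 = 0.009764 m²; mean velocity V = ṁ/(ρA) = 31.21/(890.4 · 0.009764) = 3.59 m/s.
Reynolds number Re = ρVD/μ = 890.4 · 3.59 · 0.1115 / 0.0109 = 3.261e+04.
Re > 4000 → turbulent. Relative roughness ε/D = 7.5e-05/0.1115 = 0.000673. Swamee-Jain: f = 0.25/(log₁₀[0.000673/3.7 + 5.74/3.261e+04^0.9])² = 0.25/(log₁₀[0.000182 + 0.000498])² = 0.25/(-3.168)² = 0.02491.
Total minor-loss coefficient ΣK = 3·0.3 + 1·1.5 = 2.4.
ΔP = [f·L/D + ΣK]·(ρV²/2) = [0.02491·3.976/0.1115 + 2.4]·(890.4·3.59²/2) = [0.8884 + 2.4]·5737 = 1.887e+04 Pa.
ΔP = 1.887e+04 Pa = 18.87 kPa.

ΔP ≈ 18.87 kPa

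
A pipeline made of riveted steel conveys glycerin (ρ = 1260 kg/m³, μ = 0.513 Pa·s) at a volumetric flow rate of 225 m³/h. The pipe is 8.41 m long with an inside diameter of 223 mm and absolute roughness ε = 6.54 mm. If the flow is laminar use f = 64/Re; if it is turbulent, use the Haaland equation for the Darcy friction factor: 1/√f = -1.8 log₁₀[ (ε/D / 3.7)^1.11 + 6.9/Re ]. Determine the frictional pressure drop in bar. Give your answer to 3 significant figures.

ΔP ≈ 0.0444 bar

Q = 225 m³/h = 225/3600 = 0.0625 m³/s.
Cross-sectional area A = πD²/4 = π(0.223)²/4 = 0.03906 m²; mean velocity V = Q/A = 0.0625/0.03906 = 1.6 m/s.
Reynolds number Re = ρVD/μ = 1260 · 1.6 · 0.223 / 0.513 = 876.5.
Re < 2300 → laminar flow, so f = 64/Re = 64/876.5 = 0.07302 (the turbulent correlation is not needed).
Darcy-Weisbach: ΔP = f(L/D)(ρV²/2) = 0.07302·(8.41/0.223)·(1260·1.6²/2) = 0.07302·37.71·1613 = 4443 Pa.
ΔP = 4443 Pa = 0.0444 bar.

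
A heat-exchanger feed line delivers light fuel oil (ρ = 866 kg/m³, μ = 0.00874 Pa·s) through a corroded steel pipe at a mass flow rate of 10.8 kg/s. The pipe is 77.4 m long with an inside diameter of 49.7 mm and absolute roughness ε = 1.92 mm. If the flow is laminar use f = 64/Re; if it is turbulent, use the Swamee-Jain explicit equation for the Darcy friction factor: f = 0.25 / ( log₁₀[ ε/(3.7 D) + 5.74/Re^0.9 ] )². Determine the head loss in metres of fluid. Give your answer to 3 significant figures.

A = πD²/4 = π(0.0497)²/4 = 0.00194 m²; mean velocity V = ṁ/(ρA) = 10.8/(866 · 0.00194) = 6.428 m/s.
Reynolds number Re = ρVD/μ = 866 · 6.428 · 0.0497 / 0.00874 = 3.166e+04.
Re > 4000 → turbulent. Relative roughness ε/D = 0.00192/0.0497 = 0.0386. Swamee-Jain: f = 0.25/(log₁₀[0.0386/3.7 + 5.74/3.166e+04^0.9])² = 0.25/(log₁₀[0.0104 + 0.000511])² = 0.25/(-1.961)² = 0.06504.
Darcy-Weisbach: ΔP = f(L/D)(ρV²/2) = 0.06504·(77.4/0.0497)·(866·6.428²/2) = 0.06504·1557·1.789e+04 = 1.813e+06 Pa.
Head loss h_f = ΔP/(ρg) = 1.813e+06/(866·9.81) = 213 m.

h_f ≈ 213 m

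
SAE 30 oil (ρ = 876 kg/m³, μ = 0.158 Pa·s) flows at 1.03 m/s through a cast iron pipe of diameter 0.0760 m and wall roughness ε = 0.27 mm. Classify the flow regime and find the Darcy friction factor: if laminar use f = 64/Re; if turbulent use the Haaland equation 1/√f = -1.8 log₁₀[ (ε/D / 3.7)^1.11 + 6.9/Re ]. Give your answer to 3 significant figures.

Re = ρVD/μ = 876·1.03·0.076/0.158 = 434.
Re < 2300 → laminar, so f = 64/Re = 0.1475 (roughness is irrelevant in laminar flow).

f ≈ 0.147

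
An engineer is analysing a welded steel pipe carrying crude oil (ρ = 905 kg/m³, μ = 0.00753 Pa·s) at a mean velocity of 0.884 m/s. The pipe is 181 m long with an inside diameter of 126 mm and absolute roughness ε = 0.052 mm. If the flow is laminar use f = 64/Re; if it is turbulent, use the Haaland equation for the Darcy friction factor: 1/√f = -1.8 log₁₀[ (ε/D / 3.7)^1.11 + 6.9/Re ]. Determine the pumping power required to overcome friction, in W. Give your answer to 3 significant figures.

Reynolds number Re = ρVD/μ = 905 · 0.884 · 0.126 / 0.00753 = 1.339e+04.
Re > 4000 → turbulent. Relative roughness ε/D = 5.2e-05/0.126 = 0.000413. Haaland: 1/√f = -1.8 log₁₀[(0.000413/3.7)^1.11 + 6.9/1.339e+04] = -1.8 log₁₀[4.1e-05 + 0.000515] = 5.858, so f = 0.02914.
Darcy-Weisbach: ΔP = f(L/D)(ρV²/2) = 0.02914·(181/0.126)·(905·0.884²/2) = 0.02914·1437·353.6 = 1.48e+04 Pa.
Q = V·A = 0.884·0.01247 = 0.01102 m³/s.
Pumping power P = QΔP = 0.01102·1.48e+04 = 163.1 W = 163 W.

P ≈ 163 W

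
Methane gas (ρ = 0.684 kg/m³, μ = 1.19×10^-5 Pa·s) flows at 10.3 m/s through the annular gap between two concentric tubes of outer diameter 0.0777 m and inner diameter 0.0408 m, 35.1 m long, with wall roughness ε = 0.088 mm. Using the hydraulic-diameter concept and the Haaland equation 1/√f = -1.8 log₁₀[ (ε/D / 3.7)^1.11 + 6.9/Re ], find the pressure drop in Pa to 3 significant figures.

Hydraulic diameter D_h = 4A/P = D_o - D_i = 0.0777 - 0.0408 = 0.0369 m.
Re = ρVD_h/μ = 0.684·10.3·0.0369/1.19e-05 = 2.185e+04.
ε/D_h = 8.8e-05/0.0369 = 0.00238; Haaland gives 1/√f = -1.8 log₁₀[0.000287+0.000316] = 5.795, so f = 0.02977.
ΔP = f(L/D_h)(ρV²/2) = 0.02977·35.1/0.0369·36.28 = 1028 Pa.

ΔP ≈ 1030 Pa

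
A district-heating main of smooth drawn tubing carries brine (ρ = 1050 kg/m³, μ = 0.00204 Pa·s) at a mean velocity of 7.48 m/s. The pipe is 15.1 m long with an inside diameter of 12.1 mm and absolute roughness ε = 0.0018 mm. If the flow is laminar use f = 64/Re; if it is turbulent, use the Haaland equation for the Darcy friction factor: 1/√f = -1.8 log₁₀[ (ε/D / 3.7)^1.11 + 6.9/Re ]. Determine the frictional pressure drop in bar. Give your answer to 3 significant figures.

Reynolds number Re = ρVD/μ = 1050 · 7.48 · 0.0121 / 0.00204 = 4.658e+04.
Re > 4000 → turbulent. Relative roughness ε/D = 1.8e-06/0.0121 = 0.000149. Haaland: 1/√f = -1.8 log₁₀[(0.000149/3.7)^1.11 + 6.9/4.658e+04] = -1.8 log₁₀[1.32e-05 + 0.000148] = 6.826, so f = 0.02146.
Darcy-Weisbach: ΔP = f(L/D)(ρV²/2) = 0.02146·(15.1/0.0121)·(1050·7.48²/2) = 0.02146·1248·2.937e+04 = 7.867e+05 Pa.
ΔP = 7.867e+05 Pa = 7.87 bar.

ΔP ≈ 7.87 bar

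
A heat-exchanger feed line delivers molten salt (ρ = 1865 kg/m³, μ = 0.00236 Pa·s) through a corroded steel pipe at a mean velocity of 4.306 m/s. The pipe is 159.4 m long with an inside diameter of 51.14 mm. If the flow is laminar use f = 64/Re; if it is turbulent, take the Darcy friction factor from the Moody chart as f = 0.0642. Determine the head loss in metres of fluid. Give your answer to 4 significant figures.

h_f ≈ 189.1 m

Reynolds number Re = ρVD/μ = 1865 · 4.306 · 0.05114 / 0.00236 = 1.74e+05.
Re > 4000 → turbulent; use the Moody-chart value f = 0.0642.
Darcy-Weisbach: ΔP = f(L/D)(ρV²/2) = 0.0642·(159.4/0.05114)·(1865·4.306²/2) = 0.0642·3117·1.729e+04 = 3.46e+06 Pa.
Head loss h_f = ΔP/(ρg) = 3.46e+06/(1865·9.81) = 189.1 m.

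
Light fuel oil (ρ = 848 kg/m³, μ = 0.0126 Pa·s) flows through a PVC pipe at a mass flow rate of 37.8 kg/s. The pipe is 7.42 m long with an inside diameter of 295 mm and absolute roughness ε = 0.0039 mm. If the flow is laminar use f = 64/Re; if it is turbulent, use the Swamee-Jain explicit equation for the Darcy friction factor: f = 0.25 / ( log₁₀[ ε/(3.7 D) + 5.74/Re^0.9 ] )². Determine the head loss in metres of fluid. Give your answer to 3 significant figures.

A = πD²/4 = π(0.295)²/4 = 0.06835 m²; mean velocity V = ṁ/(ρA) = 37.8/(848 · 0.06835) = 0.6522 m/s.
Reynolds number Re = ρVD/μ = 848 · 0.6522 · 0.295 / 0.0126 = 1.295e+04.
Re > 4000 → turbulent. Relative roughness ε/D = 3.9e-06/0.295 = 1.32e-05. Swamee-Jain: f = 0.25/(log₁₀[1.32e-05/3.7 + 5.74/1.295e+04^0.9])² = 0.25/(log₁₀[3.57e-06 + 0.00114])² = 0.25/(-2.941)² = 0.02891.
Darcy-Weisbach: ΔP = f(L/D)(ρV²/2) = 0.02891·(7.42/0.295)·(848·0.6522²/2) = 0.02891·25.15·180.3 = 131.1 Pa.
Head loss h_f = ΔP/(ρg) = 131.1/(848·9.81) = 0.0158 m.

h_f ≈ 0.0158 m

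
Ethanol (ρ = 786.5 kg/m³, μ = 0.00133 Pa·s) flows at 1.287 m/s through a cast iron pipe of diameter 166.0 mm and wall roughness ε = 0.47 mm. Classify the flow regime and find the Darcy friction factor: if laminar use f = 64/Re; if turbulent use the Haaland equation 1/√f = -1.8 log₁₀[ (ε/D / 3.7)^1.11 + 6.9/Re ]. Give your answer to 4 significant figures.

Re = ρVD/μ = 786.5·1.287·0.166/0.00133 = 1.263e+05.
Re > 4000 → turbulent. ε/D = 0.00047/0.166 = 0.00283; Haaland: 1/√f = -1.8 log₁₀[0.000348 + 5.46e-05] = 6.112, so f = 0.02677.

f ≈ 0.02677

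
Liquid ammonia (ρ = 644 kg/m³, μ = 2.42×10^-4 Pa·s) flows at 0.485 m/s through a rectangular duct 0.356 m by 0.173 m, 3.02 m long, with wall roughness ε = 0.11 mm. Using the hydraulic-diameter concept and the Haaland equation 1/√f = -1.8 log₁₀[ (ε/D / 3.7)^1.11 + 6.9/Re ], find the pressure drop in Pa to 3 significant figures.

Hydraulic diameter D_h = 4A/P = 4·(0.356·0.173)/(2·(0.356+0.173)) = 0.2464/1.058 = 0.2328 m.
Re = ρVD_h/μ = 644·0.485·0.2328/0.000242 = 3.005e+05.
ε/D_h = 0.00011/0.2328 = 0.000472; Haaland gives 1/√f = -1.8 log₁₀[4.76e-05+2.3e-05] = 7.472, so f = 0.01791.
ΔP = f(L/D_h)(ρV²/2) = 0.01791·3.02/0.2328·75.74 = 17.59 Pa.

ΔP ≈ 17.6 Pa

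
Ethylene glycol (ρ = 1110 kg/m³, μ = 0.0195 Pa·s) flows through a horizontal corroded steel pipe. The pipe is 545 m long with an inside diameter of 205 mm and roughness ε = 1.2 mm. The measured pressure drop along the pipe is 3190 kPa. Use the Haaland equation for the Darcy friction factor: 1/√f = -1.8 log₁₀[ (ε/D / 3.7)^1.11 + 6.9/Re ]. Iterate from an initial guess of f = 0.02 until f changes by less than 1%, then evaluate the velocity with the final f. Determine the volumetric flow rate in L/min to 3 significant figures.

Rearranging Darcy-Weisbach: V = √(2·ΔP·D/(f·L·ρ)). With ε/D = 0.0012/0.205 = 0.00585, iterate starting from f = 0.02:
  f = 0.02 → V = √(2·3.19e+06·0.205/(0.02·545·1110)) = 10.4 m/s; Re = ρVD/μ = 1.213e+05; f → 0.03257
  f = 0.03257 → V = 8.147 m/s; Re = 9.507e+04; f → 0.03274
Converged (Δf/f < 1%). With the final f = 0.03274: V = √(2·3.19e+06·0.205/(0.03274·545·1110)) = 8.126 m/s.
Q = V·A = 8.126·(π/4·0.205²) = 0.2682 m³/s = 16100 L/min.

Q ≈ 16100 L/min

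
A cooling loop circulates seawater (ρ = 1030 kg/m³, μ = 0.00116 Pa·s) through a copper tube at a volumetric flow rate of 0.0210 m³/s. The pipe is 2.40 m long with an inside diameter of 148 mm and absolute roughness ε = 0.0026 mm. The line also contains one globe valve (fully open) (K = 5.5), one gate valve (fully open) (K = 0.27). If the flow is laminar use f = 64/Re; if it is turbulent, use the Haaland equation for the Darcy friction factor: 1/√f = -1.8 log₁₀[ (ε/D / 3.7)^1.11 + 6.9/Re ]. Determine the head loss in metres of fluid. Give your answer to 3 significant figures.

Cross-sectional area A = πD²/4 = π(0.148)²/4 = 0.0172 m²; mean velocity V = Q/A = 0.021/0.0172 = 1.221 m/s.
Reynolds number Re = ρVD/μ = 1030 · 1.221 · 0.148 / 0.00116 = 1.604e+05.
Re > 4000 → turbulent. Relative roughness ε/D = 2.6e-06/0.148 = 1.76e-05. Haaland: 1/√f = -1.8 log₁₀[(1.76e-05/3.7)^1.11 + 6.9/1.604e+05] = -1.8 log₁₀[1.23e-06 + 4.3e-05] = 7.837, so f = 0.01628.
Total minor-loss coefficient ΣK = 1·5.5 + 1·0.27 = 5.77.
ΔP = [f·L/D + ΣK]·(ρV²/2) = [0.01628·2.4/0.148 + 5.77]·(1030·1.221²/2) = [0.264 + 5.77]·767.4 = 4630 Pa.
Head loss h_f = ΔP/(ρg) = 4630/(1030·9.81) = 0.458 m.

h_f ≈ 0.458 m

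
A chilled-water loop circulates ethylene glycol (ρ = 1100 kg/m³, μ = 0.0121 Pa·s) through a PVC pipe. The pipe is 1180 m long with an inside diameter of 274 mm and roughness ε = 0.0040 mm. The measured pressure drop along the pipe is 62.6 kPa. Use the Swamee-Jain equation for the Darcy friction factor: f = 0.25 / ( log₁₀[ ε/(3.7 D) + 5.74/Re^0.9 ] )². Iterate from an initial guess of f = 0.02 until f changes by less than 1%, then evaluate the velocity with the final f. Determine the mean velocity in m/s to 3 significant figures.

V ≈ 1.04 m/s

Rearranging Darcy-Weisbach: V = √(2·ΔP·D/(f·L·ρ)). With ε/D = 4e-06/0.274 = 1.46e-05, iterate starting from f = 0.02:
  f = 0.02 → V = √(2·6.26e+04·0.274/(0.02·1180·1100)) = 1.15 m/s; Re = ρVD/μ = 2.863e+04; f → 0.02368
  f = 0.02368 → V = 1.056 m/s; Re = 2.632e+04; f → 0.02417
  f = 0.02417 → V = 1.046 m/s; Re = 2.605e+04; f → 0.02422
Converged (Δf/f < 1%). With the final f = 0.02422: V = √(2·6.26e+04·0.274/(0.02422·1180·1100)) = 1.045 m/s.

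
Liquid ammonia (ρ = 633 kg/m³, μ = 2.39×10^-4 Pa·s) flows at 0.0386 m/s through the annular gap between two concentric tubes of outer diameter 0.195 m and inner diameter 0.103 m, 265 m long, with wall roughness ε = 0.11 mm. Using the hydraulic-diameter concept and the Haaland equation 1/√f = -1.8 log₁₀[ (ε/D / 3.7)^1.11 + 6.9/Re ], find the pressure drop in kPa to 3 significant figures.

ΔP ≈ 0.0447 kPa

Hydraulic diameter D_h = 4A/P = D_o - D_i = 0.195 - 0.103 = 0.092 m.
Re = ρVD_h/μ = 633·0.0386·0.092/0.000239 = 9405.
ε/D_h = 0.00011/0.092 = 0.0012; Haaland gives 1/√f = -1.8 log₁₀[0.000133+0.000734] = 5.511, so f = 0.03292.
ΔP = f(L/D_h)(ρV²/2) = 0.03292·265/0.092·0.4716 = 44.72 Pa.
ΔP = 0.0447 kPa.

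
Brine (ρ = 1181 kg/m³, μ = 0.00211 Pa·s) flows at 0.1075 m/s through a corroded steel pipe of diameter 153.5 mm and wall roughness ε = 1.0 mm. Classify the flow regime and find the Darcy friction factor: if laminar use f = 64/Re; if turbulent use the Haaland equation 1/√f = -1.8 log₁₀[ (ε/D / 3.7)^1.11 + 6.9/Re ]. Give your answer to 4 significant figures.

f ≈ 0.03966

Re = ρVD/μ = 1181·0.1075·0.1535/0.00211 = 9236.
Re > 4000 → turbulent. ε/D = 0.001/0.1535 = 0.00651; Haaland: 1/√f = -1.8 log₁₀[0.000876 + 0.000747] = 5.021, so f = 0.03966.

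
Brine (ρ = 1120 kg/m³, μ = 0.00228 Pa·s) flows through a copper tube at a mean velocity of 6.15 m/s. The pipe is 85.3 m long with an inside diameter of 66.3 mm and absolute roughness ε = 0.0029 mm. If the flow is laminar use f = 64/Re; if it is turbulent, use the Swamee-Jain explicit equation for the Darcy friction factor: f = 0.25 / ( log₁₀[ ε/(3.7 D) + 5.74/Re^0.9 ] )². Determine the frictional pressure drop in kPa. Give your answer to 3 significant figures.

Reynolds number Re = ρVD/μ = 1120 · 6.15 · 0.0663 / 0.00228 = 2.003e+05.
Re > 4000 → turbulent. Relative roughness ε/D = 2.9e-06/0.0663 = 4.37e-05. Swamee-Jain: f = 0.25/(log₁₀[4.37e-05/3.7 + 5.74/2.003e+05^0.9])² = 0.25/(log₁₀[1.18e-05 + 9.71e-05])² = 0.25/(-3.963)² = 0.01592.
Darcy-Weisbach: ΔP = f(L/D)(ρV²/2) = 0.01592·(85.3/0.0663)·(1120·6.15²/2) = 0.01592·1287·2.118e+04 = 4.338e+05 Pa.
ΔP = 4.338e+05 Pa = 434 kPa.

ΔP ≈ 434 kPa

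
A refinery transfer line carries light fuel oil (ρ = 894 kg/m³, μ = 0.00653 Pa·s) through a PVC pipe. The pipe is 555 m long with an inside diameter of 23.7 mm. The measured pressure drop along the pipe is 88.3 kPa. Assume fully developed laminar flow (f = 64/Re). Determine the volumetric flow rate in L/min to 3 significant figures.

For laminar flow, f = 64/Re with Re = ρVD/μ, so Darcy-Weisbach reduces to ΔP = 32μLV/D². Solving for V: V = ΔP·D²/(32μL) = 8.83e+04·(0.0237)²/(32·0.00653·555) = 0.4277 m/s.
Check: Re = ρVD/μ = 894·0.4277·0.0237/0.00653 = 1388 < 2300, so the laminar assumption holds.
Q = V·A = 0.4277·(π/4·0.0237²) = 0.0001887 m³/s = 11.3 L/min.

Q ≈ 11.3 L/min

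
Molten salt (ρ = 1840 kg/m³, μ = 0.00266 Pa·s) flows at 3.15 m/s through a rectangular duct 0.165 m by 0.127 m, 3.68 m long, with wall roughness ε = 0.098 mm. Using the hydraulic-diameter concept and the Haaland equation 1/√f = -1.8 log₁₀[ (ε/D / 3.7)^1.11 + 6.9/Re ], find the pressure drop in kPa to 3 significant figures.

Hydraulic diameter D_h = 4A/P = 4·(0.165·0.127)/(2·(0.165+0.127)) = 0.08382/0.584 = 0.1435 m.
Re = ρVD_h/μ = 1840·3.15·0.1435/0.00266 = 3.127e+05.
ε/D_h = 9.8e-05/0.1435 = 0.000683; Haaland gives 1/√f = -1.8 log₁₀[7.17e-05+2.21e-05] = 7.251, so f = 0.01902.
ΔP = f(L/D_h)(ρV²/2) = 0.01902·3.68/0.1435·9129 = 4452 Pa.
ΔP = 4.45 kPa.

ΔP ≈ 4.45 kPa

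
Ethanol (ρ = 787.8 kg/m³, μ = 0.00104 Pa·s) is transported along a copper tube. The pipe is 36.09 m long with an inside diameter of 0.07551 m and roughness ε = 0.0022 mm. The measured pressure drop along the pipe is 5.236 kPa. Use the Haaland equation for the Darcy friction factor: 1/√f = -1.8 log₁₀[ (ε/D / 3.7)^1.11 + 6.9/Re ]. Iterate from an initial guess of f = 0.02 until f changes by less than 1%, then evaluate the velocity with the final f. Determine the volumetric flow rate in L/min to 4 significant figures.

Rearranging Darcy-Weisbach: V = √(2·ΔP·D/(f·L·ρ)). With ε/D = 2.2e-06/0.07551 = 2.91e-05, iterate starting from f = 0.02:
  f = 0.02 → V = √(2·5236·0.07551/(0.02·36.09·787.8)) = 1.179 m/s; Re = ρVD/μ = 6.745e+04; f → 0.01947
  f = 0.01947 → V = 1.195 m/s; Re = 6.836e+04; f → 0.01942
Converged (Δf/f < 1%). With the final f = 0.01942: V = √(2·5236·0.07551/(0.01942·36.09·787.8)) = 1.197 m/s.
Q = V·A = 1.197·(π/4·0.07551²) = 0.005359 m³/s = 321.6 L/min.

Q ≈ 321.6 L/min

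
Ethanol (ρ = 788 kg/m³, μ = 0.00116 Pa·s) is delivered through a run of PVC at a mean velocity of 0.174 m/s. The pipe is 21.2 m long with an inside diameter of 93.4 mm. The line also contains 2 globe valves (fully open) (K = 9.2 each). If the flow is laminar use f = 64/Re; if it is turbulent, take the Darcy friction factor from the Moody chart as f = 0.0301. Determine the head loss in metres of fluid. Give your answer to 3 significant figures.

Reynolds number Re = ρVD/μ = 788 · 0.174 · 0.0934 / 0.00116 = 1.104e+04.
Re > 4000 → turbulent; use the Moody-chart value f = 0.0301.
Total minor-loss coefficient ΣK = 2·9.2 = 18.4.
ΔP = [f·L/D + ΣK]·(ρV²/2) = [0.0301·21.2/0.0934 + 18.4]·(788·0.174²/2) = [6.832 + 18.4]·11.93 = 301 Pa.
Head loss h_f = ΔP/(ρg) = 301/(788·9.81) = 0.0389 m.

h_f ≈ 0.0389 m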